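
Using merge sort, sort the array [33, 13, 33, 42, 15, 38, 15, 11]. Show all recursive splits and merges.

Merge sort trace:

Split: [33, 13, 33, 42, 15, 38, 15, 11] -> [33, 13, 33, 42] and [15, 38, 15, 11]
  Split: [33, 13, 33, 42] -> [33, 13] and [33, 42]
    Split: [33, 13] -> [33] and [13]
    Merge: [33] + [13] -> [13, 33]
    Split: [33, 42] -> [33] and [42]
    Merge: [33] + [42] -> [33, 42]
  Merge: [13, 33] + [33, 42] -> [13, 33, 33, 42]
  Split: [15, 38, 15, 11] -> [15, 38] and [15, 11]
    Split: [15, 38] -> [15] and [38]
    Merge: [15] + [38] -> [15, 38]
    Split: [15, 11] -> [15] and [11]
    Merge: [15] + [11] -> [11, 15]
  Merge: [15, 38] + [11, 15] -> [11, 15, 15, 38]
Merge: [13, 33, 33, 42] + [11, 15, 15, 38] -> [11, 13, 15, 15, 33, 33, 38, 42]

Final sorted array: [11, 13, 15, 15, 33, 33, 38, 42]

The merge sort proceeds by recursively splitting the array and merging sorted halves.
After all merges, the sorted array is [11, 13, 15, 15, 33, 33, 38, 42].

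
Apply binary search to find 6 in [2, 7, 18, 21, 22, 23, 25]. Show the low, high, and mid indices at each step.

Binary search for 6 in [2, 7, 18, 21, 22, 23, 25]:

lo=0, hi=6, mid=3, arr[mid]=21 -> 21 > 6, search left half
lo=0, hi=2, mid=1, arr[mid]=7 -> 7 > 6, search left half
lo=0, hi=0, mid=0, arr[mid]=2 -> 2 < 6, search right half
lo=1 > hi=0, target 6 not found

Binary search determines that 6 is not in the array after 3 comparisons. The search space was exhausted without finding the target.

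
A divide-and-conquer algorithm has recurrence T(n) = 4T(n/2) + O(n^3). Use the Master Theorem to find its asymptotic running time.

Master Theorem for T(n) = 4T(n/2) + O(n^3):

a = 4, b = 2, c = 3
log_b(a) = log_2(4) = 2.0000

Case 3: c = 3 > log_2(4) = 2.0000
T(n) = O(n^3) = O(n^3)

For T(n) = 4T(n/2) + O(n^3): log_2(4) = 2.0000. This is Case 3 of the Master Theorem (c > log_b(a), work dominated by root), giving O(n^3).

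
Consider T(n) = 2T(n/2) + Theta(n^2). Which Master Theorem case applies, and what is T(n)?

Master Theorem for T(n) = 2T(n/2) + O(n^2):

a = 2, b = 2, c = 2
log_b(a) = log_2(2) = 1.0000

Case 3: c = 2 > log_2(2) = 1.0000
T(n) = O(n^2) = O(n^2)

For T(n) = 2T(n/2) + O(n^2): log_2(2) = 1.0000. This is Case 3 of the Master Theorem (c > log_b(a), work dominated by root), giving O(n^2).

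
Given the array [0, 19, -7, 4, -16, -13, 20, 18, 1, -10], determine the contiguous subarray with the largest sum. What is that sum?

Using Kadane's algorithm on [0, 19, -7, 4, -16, -13, 20, 18, 1, -10]:

Scanning through the array:
Position 1 (value 19): max_ending_here = 19, max_so_far = 19
Position 2 (value -7): max_ending_here = 12, max_so_far = 19
Position 3 (value 4): max_ending_here = 16, max_so_far = 19
Position 4 (value -16): max_ending_here = 0, max_so_far = 19
Position 5 (value -13): max_ending_here = -13, max_so_far = 19
Position 6 (value 20): max_ending_here = 20, max_so_far = 20
Position 7 (value 18): max_ending_here = 38, max_so_far = 38
Position 8 (value 1): max_ending_here = 39, max_so_far = 39
Position 9 (value -10): max_ending_here = 29, max_so_far = 39

Maximum subarray: [20, 18, 1]
Maximum sum: 39

The maximum subarray is [20, 18, 1] with sum 39. This subarray runs from index 6 to index 8.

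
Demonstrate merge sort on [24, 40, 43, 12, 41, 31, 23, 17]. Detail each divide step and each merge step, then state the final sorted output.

Merge sort trace:

Split: [24, 40, 43, 12, 41, 31, 23, 17] -> [24, 40, 43, 12] and [41, 31, 23, 17]
  Split: [24, 40, 43, 12] -> [24, 40] and [43, 12]
    Split: [24, 40] -> [24] and [40]
    Merge: [24] + [40] -> [24, 40]
    Split: [43, 12] -> [43] and [12]
    Merge: [43] + [12] -> [12, 43]
  Merge: [24, 40] + [12, 43] -> [12, 24, 40, 43]
  Split: [41, 31, 23, 17] -> [41, 31] and [23, 17]
    Split: [41, 31] -> [41] and [31]
    Merge: [41] + [31] -> [31, 41]
    Split: [23, 17] -> [23] and [17]
    Merge: [23] + [17] -> [17, 23]
  Merge: [31, 41] + [17, 23] -> [17, 23, 31, 41]
Merge: [12, 24, 40, 43] + [17, 23, 31, 41] -> [12, 17, 23, 24, 31, 40, 41, 43]

Final sorted array: [12, 17, 23, 24, 31, 40, 41, 43]

The merge sort proceeds by recursively splitting the array and merging sorted halves.
After all merges, the sorted array is [12, 17, 23, 24, 31, 40, 41, 43].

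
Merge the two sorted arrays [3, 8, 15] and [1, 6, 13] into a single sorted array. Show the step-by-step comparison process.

Merging process:

Compare 3 vs 1: take 1 from right. Merged: [1]
Compare 3 vs 6: take 3 from left. Merged: [1, 3]
Compare 8 vs 6: take 6 from right. Merged: [1, 3, 6]
Compare 8 vs 13: take 8 from left. Merged: [1, 3, 6, 8]
Compare 15 vs 13: take 13 from right. Merged: [1, 3, 6, 8, 13]
Append remaining from left: [15]. Merged: [1, 3, 6, 8, 13, 15]

Final merged array: [1, 3, 6, 8, 13, 15]
Total comparisons: 5

The merged array is [1, 3, 6, 8, 13, 15], requiring 5 comparisons. The merge step runs in O(n) time where n is the total number of elements.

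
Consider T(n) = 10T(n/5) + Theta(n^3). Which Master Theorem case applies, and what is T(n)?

Master Theorem for T(n) = 10T(n/5) + O(n^3):

a = 10, b = 5, c = 3
log_b(a) = log_5(10) = 1.4307

Case 3: c = 3 > log_5(10) = 1.4307
T(n) = O(n^3) = O(n^3)

For T(n) = 10T(n/5) + O(n^3): log_5(10) = 1.4307. This is Case 3 of the Master Theorem (c > log_b(a), work dominated by root), giving O(n^3).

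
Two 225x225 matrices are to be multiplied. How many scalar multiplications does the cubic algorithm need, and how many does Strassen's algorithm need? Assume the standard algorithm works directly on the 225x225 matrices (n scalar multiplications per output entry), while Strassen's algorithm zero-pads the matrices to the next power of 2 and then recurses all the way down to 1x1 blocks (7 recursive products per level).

Matrix multiplication for 225x225 matrices:

Strassen's algorithm requires power-of-2 dimensions. Pad 225x225 to 256x256 (next power of 2).

Standard algorithm: 225^3 = 11390625 multiplications
Strassen's algorithm: 7^(log2(256)) = 7^8 = 5764801 multiplications
Savings: 11390625 - 5764801 = 5625824 multiplications

Standard: 11390625 multiplications (225^3). Strassen: 5764801 multiplications (7^8, after padding to 256x256). Strassen reduces 8 recursive multiplications to 7 at each level.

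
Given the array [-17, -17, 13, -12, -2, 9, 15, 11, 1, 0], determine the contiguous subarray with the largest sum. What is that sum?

Using Kadane's algorithm on [-17, -17, 13, -12, -2, 9, 15, 11, 1, 0]:

Scanning through the array:
Position 1 (value -17): max_ending_here = -17, max_so_far = -17
Position 2 (value 13): max_ending_here = 13, max_so_far = 13
Position 3 (value -12): max_ending_here = 1, max_so_far = 13
Position 4 (value -2): max_ending_here = -1, max_so_far = 13
Position 5 (value 9): max_ending_here = 9, max_so_far = 13
Position 6 (value 15): max_ending_here = 24, max_so_far = 24
Position 7 (value 11): max_ending_here = 35, max_so_far = 35
Position 8 (value 1): max_ending_here = 36, max_so_far = 36
Position 9 (value 0): max_ending_here = 36, max_so_far = 36

Maximum subarray: [9, 15, 11, 1]
Maximum sum: 36

The maximum subarray is [9, 15, 11, 1] with sum 36. This subarray runs from index 5 to index 8.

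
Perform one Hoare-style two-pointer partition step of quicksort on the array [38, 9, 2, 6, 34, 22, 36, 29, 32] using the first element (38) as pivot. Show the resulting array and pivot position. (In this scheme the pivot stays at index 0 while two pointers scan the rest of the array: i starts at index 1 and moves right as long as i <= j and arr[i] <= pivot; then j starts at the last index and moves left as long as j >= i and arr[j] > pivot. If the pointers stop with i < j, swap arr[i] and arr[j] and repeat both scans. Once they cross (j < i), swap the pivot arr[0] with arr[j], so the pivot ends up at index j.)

Hoare-style two-pointer partition with pivot = 38:

Initial array: [38, 9, 2, 6, 34, 22, 36, 29, 32]

Pointers start at i = 1, j = 8.
i ends at 9, j ends at 8: the pointers have crossed (j < i), so scanning stops.

Swap pivot arr[0] with arr[8] to place pivot at position 8: [32, 9, 2, 6, 34, 22, 36, 29, 38]
Pivot position: 8

After partitioning with pivot 38, the array becomes [32, 9, 2, 6, 34, 22, 36, 29, 38]. The pivot is placed at index 8. All elements to the left of the pivot are <= 38, and all elements to the right are > 38.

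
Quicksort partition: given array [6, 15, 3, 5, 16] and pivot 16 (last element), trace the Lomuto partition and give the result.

Lomuto partition with pivot = 16:

Initial array: [6, 15, 3, 5, 16]

arr[0]=6 <= 16: swap with position 0, array becomes [6, 15, 3, 5, 16]
arr[1]=15 <= 16: swap with position 1, array becomes [6, 15, 3, 5, 16]
arr[2]=3 <= 16: swap with position 2, array becomes [6, 15, 3, 5, 16]
arr[3]=5 <= 16: swap with position 3, array becomes [6, 15, 3, 5, 16]

Place pivot at position 4: [6, 15, 3, 5, 16]
Pivot position: 4

After partitioning with pivot 16, the array becomes [6, 15, 3, 5, 16]. The pivot is placed at index 4. All elements to the left of the pivot are <= 16, and all elements to the right are > 16.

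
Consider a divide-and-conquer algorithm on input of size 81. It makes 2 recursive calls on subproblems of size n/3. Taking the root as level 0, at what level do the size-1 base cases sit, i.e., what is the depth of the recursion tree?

For divide and conquer with division factor 3:

Problem sizes at each level:
Level 0: 81
Level 1: 27
Level 2: 9
Level 3: 3
Level 4: 1

The root is level 0 and the size-1 base case is level 4 (the tree spans levels 0 through 4, i.e. 5 levels counting the root), so the depth is the number of divisions: log_3(81) = 4

The recursion tree depth is log_3(81) = 4. At each level, the problem size is divided by 3, so it takes 4 divisions to reduce to a base case of size 1. The algorithm makes 2 recursive calls at each level.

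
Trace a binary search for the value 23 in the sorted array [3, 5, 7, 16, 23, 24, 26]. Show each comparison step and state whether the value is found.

Binary search for 23 in [3, 5, 7, 16, 23, 24, 26]:

lo=0, hi=6, mid=3, arr[mid]=16 -> 16 < 23, search right half
lo=4, hi=6, mid=5, arr[mid]=24 -> 24 > 23, search left half
lo=4, hi=4, mid=4, arr[mid]=23 -> Found target at index 4!

Binary search finds 23 at index 4 after 3 comparisons. The search repeatedly halves the search space by comparing with the middle element.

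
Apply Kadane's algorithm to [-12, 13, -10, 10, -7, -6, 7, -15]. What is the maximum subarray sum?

Using Kadane's algorithm on [-12, 13, -10, 10, -7, -6, 7, -15]:

Scanning through the array:
Position 1 (value 13): max_ending_here = 13, max_so_far = 13
Position 2 (value -10): max_ending_here = 3, max_so_far = 13
Position 3 (value 10): max_ending_here = 13, max_so_far = 13
Position 4 (value -7): max_ending_here = 6, max_so_far = 13
Position 5 (value -6): max_ending_here = 0, max_so_far = 13
Position 6 (value 7): max_ending_here = 7, max_so_far = 13
Position 7 (value -15): max_ending_here = -8, max_so_far = 13

Maximum subarray: [13]
Maximum sum: 13

The maximum subarray is [13] with sum 13. This subarray runs from index 1 to index 1.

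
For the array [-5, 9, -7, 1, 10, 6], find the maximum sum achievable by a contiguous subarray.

Using Kadane's algorithm on [-5, 9, -7, 1, 10, 6]:

Scanning through the array:
Position 1 (value 9): max_ending_here = 9, max_so_far = 9
Position 2 (value -7): max_ending_here = 2, max_so_far = 9
Position 3 (value 1): max_ending_here = 3, max_so_far = 9
Position 4 (value 10): max_ending_here = 13, max_so_far = 13
Position 5 (value 6): max_ending_here = 19, max_so_far = 19

Maximum subarray: [9, -7, 1, 10, 6]
Maximum sum: 19

The maximum subarray is [9, -7, 1, 10, 6] with sum 19. This subarray runs from index 1 to index 5.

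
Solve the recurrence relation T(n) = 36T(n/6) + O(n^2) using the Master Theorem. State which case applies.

Master Theorem for T(n) = 36T(n/6) + O(n^2):

a = 36, b = 6, c = 2
log_b(a) = log_6(36) = 2.0000

Case 2: c = 2 = log_6(36) = 2.0000
T(n) = O(n^2 log n) = O(n^2 log n)

For T(n) = 36T(n/6) + O(n^2): log_6(36) = 2.0000. This is Case 2 of the Master Theorem (c = log_b(a), equal work at all levels), giving O(n^2 log n).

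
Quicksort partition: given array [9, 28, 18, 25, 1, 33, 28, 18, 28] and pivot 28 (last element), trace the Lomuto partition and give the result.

Lomuto partition with pivot = 28:

Initial array: [9, 28, 18, 25, 1, 33, 28, 18, 28]

arr[0]=9 <= 28: swap with position 0, array becomes [9, 28, 18, 25, 1, 33, 28, 18, 28]
arr[1]=28 <= 28: swap with position 1, array becomes [9, 28, 18, 25, 1, 33, 28, 18, 28]
arr[2]=18 <= 28: swap with position 2, array becomes [9, 28, 18, 25, 1, 33, 28, 18, 28]
arr[3]=25 <= 28: swap with position 3, array becomes [9, 28, 18, 25, 1, 33, 28, 18, 28]
arr[4]=1 <= 28: swap with position 4, array becomes [9, 28, 18, 25, 1, 33, 28, 18, 28]
arr[5]=33 > 28: no swap
arr[6]=28 <= 28: swap with position 5, array becomes [9, 28, 18, 25, 1, 28, 33, 18, 28]
arr[7]=18 <= 28: swap with position 6, array becomes [9, 28, 18, 25, 1, 28, 18, 33, 28]

Place pivot at position 7: [9, 28, 18, 25, 1, 28, 18, 28, 33]
Pivot position: 7

After partitioning with pivot 28, the array becomes [9, 28, 18, 25, 1, 28, 18, 28, 33]. The pivot is placed at index 7. All elements to the left of the pivot are <= 28, and all elements to the right are > 28.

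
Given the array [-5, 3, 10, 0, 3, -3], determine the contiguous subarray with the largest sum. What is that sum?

Using Kadane's algorithm on [-5, 3, 10, 0, 3, -3]:

Scanning through the array:
Position 1 (value 3): max_ending_here = 3, max_so_far = 3
Position 2 (value 10): max_ending_here = 13, max_so_far = 13
Position 3 (value 0): max_ending_here = 13, max_so_far = 13
Position 4 (value 3): max_ending_here = 16, max_so_far = 16
Position 5 (value -3): max_ending_here = 13, max_so_far = 16

Maximum subarray: [3, 10, 0, 3]
Maximum sum: 16

The maximum subarray is [3, 10, 0, 3] with sum 16. This subarray runs from index 1 to index 4.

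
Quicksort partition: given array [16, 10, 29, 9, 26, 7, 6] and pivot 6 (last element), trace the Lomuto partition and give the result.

Lomuto partition with pivot = 6:

Initial array: [16, 10, 29, 9, 26, 7, 6]

arr[0]=16 > 6: no swap
arr[1]=10 > 6: no swap
arr[2]=29 > 6: no swap
arr[3]=9 > 6: no swap
arr[4]=26 > 6: no swap
arr[5]=7 > 6: no swap

Place pivot at position 0: [6, 10, 29, 9, 26, 7, 16]
Pivot position: 0

After partitioning with pivot 6, the array becomes [6, 10, 29, 9, 26, 7, 16]. The pivot is placed at index 0. All elements to the left of the pivot are <= 6, and all elements to the right are > 6.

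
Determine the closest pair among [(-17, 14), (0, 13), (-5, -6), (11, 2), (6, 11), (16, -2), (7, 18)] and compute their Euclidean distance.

Computing all pairwise distances among 7 points:

d((-17, 14), (0, 13)) = 17.0294
d((-17, 14), (-5, -6)) = 23.3238
d((-17, 14), (11, 2)) = 30.4631
d((-17, 14), (6, 11)) = 23.1948
d((-17, 14), (16, -2)) = 36.6742
d((-17, 14), (7, 18)) = 24.3311
d((0, 13), (-5, -6)) = 19.6469
d((0, 13), (11, 2)) = 15.5563
d((0, 13), (6, 11)) = 6.3246 <-- minimum
d((0, 13), (16, -2)) = 21.9317
d((0, 13), (7, 18)) = 8.6023
d((-5, -6), (11, 2)) = 17.8885
d((-5, -6), (6, 11)) = 20.2485
d((-5, -6), (16, -2)) = 21.3776
d((-5, -6), (7, 18)) = 26.8328
d((11, 2), (6, 11)) = 10.2956
d((11, 2), (16, -2)) = 6.4031
d((11, 2), (7, 18)) = 16.4924
d((6, 11), (16, -2)) = 16.4012
d((6, 11), (7, 18)) = 7.0711
d((16, -2), (7, 18)) = 21.9317

Closest pair: (0, 13) and (6, 11) with distance 6.3246

The closest pair is (0, 13) and (6, 11) with Euclidean distance 6.3246. For 7 points, brute-force pairwise comparison is shown above. For large n, the divide-and-conquer algorithm (sort by x, recurse on halves, check the dividing strip) achieves O(n log n).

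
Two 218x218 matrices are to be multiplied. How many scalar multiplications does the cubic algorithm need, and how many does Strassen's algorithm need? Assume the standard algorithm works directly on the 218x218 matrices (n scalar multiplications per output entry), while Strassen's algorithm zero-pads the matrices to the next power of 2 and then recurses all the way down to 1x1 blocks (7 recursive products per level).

Matrix multiplication for 218x218 matrices:

Strassen's algorithm requires power-of-2 dimensions. Pad 218x218 to 256x256 (next power of 2).

Standard algorithm: 218^3 = 10360232 multiplications
Strassen's algorithm: 7^(log2(256)) = 7^8 = 5764801 multiplications
Savings: 10360232 - 5764801 = 4595431 multiplications

Standard: 10360232 multiplications (218^3). Strassen: 5764801 multiplications (7^8, after padding to 256x256). Strassen reduces 8 recursive multiplications to 7 at each level.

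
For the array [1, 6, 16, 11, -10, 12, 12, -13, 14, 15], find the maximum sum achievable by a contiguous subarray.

Using Kadane's algorithm on [1, 6, 16, 11, -10, 12, 12, -13, 14, 15]:

Scanning through the array:
Position 1 (value 6): max_ending_here = 7, max_so_far = 7
Position 2 (value 16): max_ending_here = 23, max_so_far = 23
Position 3 (value 11): max_ending_here = 34, max_so_far = 34
Position 4 (value -10): max_ending_here = 24, max_so_far = 34
Position 5 (value 12): max_ending_here = 36, max_so_far = 36
Position 6 (value 12): max_ending_here = 48, max_so_far = 48
Position 7 (value -13): max_ending_here = 35, max_so_far = 48
Position 8 (value 14): max_ending_here = 49, max_so_far = 49
Position 9 (value 15): max_ending_here = 64, max_so_far = 64

Maximum subarray: [1, 6, 16, 11, -10, 12, 12, -13, 14, 15]
Maximum sum: 64

The maximum subarray is [1, 6, 16, 11, -10, 12, 12, -13, 14, 15] with sum 64. This subarray runs from index 0 to index 9.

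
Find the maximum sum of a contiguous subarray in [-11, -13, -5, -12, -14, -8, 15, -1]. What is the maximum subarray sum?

Using Kadane's algorithm on [-11, -13, -5, -12, -14, -8, 15, -1]:

Scanning through the array:
Position 1 (value -13): max_ending_here = -13, max_so_far = -11
Position 2 (value -5): max_ending_here = -5, max_so_far = -5
Position 3 (value -12): max_ending_here = -12, max_so_far = -5
Position 4 (value -14): max_ending_here = -14, max_so_far = -5
Position 5 (value -8): max_ending_here = -8, max_so_far = -5
Position 6 (value 15): max_ending_here = 15, max_so_far = 15
Position 7 (value -1): max_ending_here = 14, max_so_far = 15

Maximum subarray: [15]
Maximum sum: 15

The maximum subarray is [15] with sum 15. This subarray runs from index 6 to index 6.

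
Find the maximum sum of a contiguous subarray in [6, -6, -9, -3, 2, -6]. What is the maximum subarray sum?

Using Kadane's algorithm on [6, -6, -9, -3, 2, -6]:

Scanning through the array:
Position 1 (value -6): max_ending_here = 0, max_so_far = 6
Position 2 (value -9): max_ending_here = -9, max_so_far = 6
Position 3 (value -3): max_ending_here = -3, max_so_far = 6
Position 4 (value 2): max_ending_here = 2, max_so_far = 6
Position 5 (value -6): max_ending_here = -4, max_so_far = 6

Maximum subarray: [6]
Maximum sum: 6

The maximum subarray is [6] with sum 6. This subarray runs from index 0 to index 0.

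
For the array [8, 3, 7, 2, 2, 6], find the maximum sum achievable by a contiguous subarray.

Using Kadane's algorithm on [8, 3, 7, 2, 2, 6]:

Scanning through the array:
Position 1 (value 3): max_ending_here = 11, max_so_far = 11
Position 2 (value 7): max_ending_here = 18, max_so_far = 18
Position 3 (value 2): max_ending_here = 20, max_so_far = 20
Position 4 (value 2): max_ending_here = 22, max_so_far = 22
Position 5 (value 6): max_ending_here = 28, max_so_far = 28

Maximum subarray: [8, 3, 7, 2, 2, 6]
Maximum sum: 28

The maximum subarray is [8, 3, 7, 2, 2, 6] with sum 28. This subarray runs from index 0 to index 5.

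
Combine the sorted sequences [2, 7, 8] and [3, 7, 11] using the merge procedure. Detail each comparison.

Merging process:

Compare 2 vs 3: take 2 from left. Merged: [2]
Compare 7 vs 3: take 3 from right. Merged: [2, 3]
Compare 7 vs 7: take 7 from left. Merged: [2, 3, 7]
Compare 8 vs 7: take 7 from right. Merged: [2, 3, 7, 7]
Compare 8 vs 11: take 8 from left. Merged: [2, 3, 7, 7, 8]
Append remaining from right: [11]. Merged: [2, 3, 7, 7, 8, 11]

Final merged array: [2, 3, 7, 7, 8, 11]
Total comparisons: 5

The merged array is [2, 3, 7, 7, 8, 11], requiring 5 comparisons. The merge step runs in O(n) time where n is the total number of elements.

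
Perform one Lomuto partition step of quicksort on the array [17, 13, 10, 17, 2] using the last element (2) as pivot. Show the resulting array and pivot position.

Lomuto partition with pivot = 2:

Initial array: [17, 13, 10, 17, 2]

arr[0]=17 > 2: no swap
arr[1]=13 > 2: no swap
arr[2]=10 > 2: no swap
arr[3]=17 > 2: no swap

Place pivot at position 0: [2, 13, 10, 17, 17]
Pivot position: 0

After partitioning with pivot 2, the array becomes [2, 13, 10, 17, 17]. The pivot is placed at index 0. All elements to the left of the pivot are <= 2, and all elements to the right are > 2.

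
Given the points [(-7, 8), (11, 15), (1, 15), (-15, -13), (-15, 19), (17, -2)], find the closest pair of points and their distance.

Computing all pairwise distances among 6 points:

d((-7, 8), (11, 15)) = 19.3132
d((-7, 8), (1, 15)) = 10.6301
d((-7, 8), (-15, -13)) = 22.4722
d((-7, 8), (-15, 19)) = 13.6015
d((-7, 8), (17, -2)) = 26.0
d((11, 15), (1, 15)) = 10.0 <-- minimum
d((11, 15), (-15, -13)) = 38.2099
d((11, 15), (-15, 19)) = 26.3059
d((11, 15), (17, -2)) = 18.0278
d((1, 15), (-15, -13)) = 32.249
d((1, 15), (-15, 19)) = 16.4924
d((1, 15), (17, -2)) = 23.3452
d((-15, -13), (-15, 19)) = 32.0
d((-15, -13), (17, -2)) = 33.8378
d((-15, 19), (17, -2)) = 38.2753

Closest pair: (11, 15) and (1, 15) with distance 10.0

The closest pair is (11, 15) and (1, 15) with Euclidean distance 10.0. For 6 points, brute-force pairwise comparison is shown above. For large n, the divide-and-conquer algorithm (sort by x, recurse on halves, check the dividing strip) achieves O(n log n).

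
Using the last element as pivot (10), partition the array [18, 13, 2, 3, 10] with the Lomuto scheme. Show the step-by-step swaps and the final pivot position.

Lomuto partition with pivot = 10:

Initial array: [18, 13, 2, 3, 10]

arr[0]=18 > 10: no swap
arr[1]=13 > 10: no swap
arr[2]=2 <= 10: swap with position 0, array becomes [2, 13, 18, 3, 10]
arr[3]=3 <= 10: swap with position 1, array becomes [2, 3, 18, 13, 10]

Place pivot at position 2: [2, 3, 10, 13, 18]
Pivot position: 2

After partitioning with pivot 10, the array becomes [2, 3, 10, 13, 18]. The pivot is placed at index 2. All elements to the left of the pivot are <= 10, and all elements to the right are > 10.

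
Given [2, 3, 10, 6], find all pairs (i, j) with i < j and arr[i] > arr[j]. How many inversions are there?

Finding inversions in [2, 3, 10, 6]:

(2, 3): arr[2]=10 > arr[3]=6

Total inversions: 1

The array has 1 inversion(s): (2,3). Each pair (i,j) satisfies i < j and arr[i] > arr[j].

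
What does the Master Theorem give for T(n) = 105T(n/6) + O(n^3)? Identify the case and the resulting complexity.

Master Theorem for T(n) = 105T(n/6) + O(n^3):

a = 105, b = 6, c = 3
log_b(a) = log_6(105) = 2.5974

Case 3: c = 3 > log_6(105) = 2.5974
T(n) = O(n^3) = O(n^3)

For T(n) = 105T(n/6) + O(n^3): log_6(105) = 2.5974. This is Case 3 of the Master Theorem (c > log_b(a), work dominated by root), giving O(n^3).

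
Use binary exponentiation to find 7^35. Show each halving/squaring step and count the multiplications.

Computing 7^35 by squaring (build up from 7^1; each line after the first costs one multiplication):

7^1 = 7
7^2 = (7^1)^2 = 7^2 = 49
7^4 = (7^2)^2 = 49^2 = 2401
7^8 = (7^4)^2 = 2401^2 = 5764801
7^16 = (7^8)^2 = 5764801^2 = 33232930569601
7^17 = 7 * 7^16 = 7 * 33232930569601 = 232630513987207
7^34 = (7^17)^2 = 232630513987207^2 = 54116956037952111668959660849
7^35 = 7 * 7^34 = 7 * 54116956037952111668959660849 = 378818692265664781682717625943

Result: 378818692265664781682717625943
Multiplications needed: 7 (7 lines after 7^1)

7^35 = 378818692265664781682717625943. Using exponentiation by squaring, this requires 7 multiplications. The key idea: if the exponent is even, square the half-power; if odd, multiply by the base once.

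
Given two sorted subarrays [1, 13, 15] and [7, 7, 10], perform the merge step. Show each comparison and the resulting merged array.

Merging process:

Compare 1 vs 7: take 1 from left. Merged: [1]
Compare 13 vs 7: take 7 from right. Merged: [1, 7]
Compare 13 vs 7: take 7 from right. Merged: [1, 7, 7]
Compare 13 vs 10: take 10 from right. Merged: [1, 7, 7, 10]
Append remaining from left: [13, 15]. Merged: [1, 7, 7, 10, 13, 15]

Final merged array: [1, 7, 7, 10, 13, 15]
Total comparisons: 4

The merged array is [1, 7, 7, 10, 13, 15], requiring 4 comparisons. The merge step runs in O(n) time where n is the total number of elements.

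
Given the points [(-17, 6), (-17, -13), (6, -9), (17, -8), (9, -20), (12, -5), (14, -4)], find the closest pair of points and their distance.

Computing all pairwise distances among 7 points:

d((-17, 6), (-17, -13)) = 19.0
d((-17, 6), (6, -9)) = 27.4591
d((-17, 6), (17, -8)) = 36.7696
d((-17, 6), (9, -20)) = 36.7696
d((-17, 6), (12, -5)) = 31.0161
d((-17, 6), (14, -4)) = 32.573
d((-17, -13), (6, -9)) = 23.3452
d((-17, -13), (17, -8)) = 34.3657
d((-17, -13), (9, -20)) = 26.9258
d((-17, -13), (12, -5)) = 30.0832
d((-17, -13), (14, -4)) = 32.28
d((6, -9), (17, -8)) = 11.0454
d((6, -9), (9, -20)) = 11.4018
d((6, -9), (12, -5)) = 7.2111
d((6, -9), (14, -4)) = 9.434
d((17, -8), (9, -20)) = 14.4222
d((17, -8), (12, -5)) = 5.831
d((17, -8), (14, -4)) = 5.0
d((9, -20), (12, -5)) = 15.2971
d((9, -20), (14, -4)) = 16.7631
d((12, -5), (14, -4)) = 2.2361 <-- minimum

Closest pair: (12, -5) and (14, -4) with distance 2.2361

The closest pair is (12, -5) and (14, -4) with Euclidean distance 2.2361. For 7 points, brute-force pairwise comparison is shown above. For large n, the divide-and-conquer algorithm (sort by x, recurse on halves, check the dividing strip) achieves O(n log n).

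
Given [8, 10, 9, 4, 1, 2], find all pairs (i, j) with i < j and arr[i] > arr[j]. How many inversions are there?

Finding inversions in [8, 10, 9, 4, 1, 2]:

(0, 3): arr[0]=8 > arr[3]=4
(0, 4): arr[0]=8 > arr[4]=1
(0, 5): arr[0]=8 > arr[5]=2
(1, 2): arr[1]=10 > arr[2]=9
(1, 3): arr[1]=10 > arr[3]=4
(1, 4): arr[1]=10 > arr[4]=1
(1, 5): arr[1]=10 > arr[5]=2
(2, 3): arr[2]=9 > arr[3]=4
(2, 4): arr[2]=9 > arr[4]=1
(2, 5): arr[2]=9 > arr[5]=2
(3, 4): arr[3]=4 > arr[4]=1
(3, 5): arr[3]=4 > arr[5]=2

Total inversions: 12

The array has 12 inversion(s): (0,3), (0,4), (0,5), (1,2), (1,3), (1,4), (1,5), (2,3), (2,4), (2,5), (3,4), (3,5). Each pair (i,j) satisfies i < j and arr[i] > arr[j].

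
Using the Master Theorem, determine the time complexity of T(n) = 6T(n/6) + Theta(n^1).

Master Theorem for T(n) = 6T(n/6) + O(n^1):

a = 6, b = 6, c = 1
log_b(a) = log_6(6) = 1.0000

Case 2: c = 1 = log_6(6) = 1.0000
T(n) = O(n^1 log n) = O(n log n)

For T(n) = 6T(n/6) + O(n^1): log_6(6) = 1.0000. This is Case 2 of the Master Theorem (c = log_b(a), equal work at all levels), giving O(n log n).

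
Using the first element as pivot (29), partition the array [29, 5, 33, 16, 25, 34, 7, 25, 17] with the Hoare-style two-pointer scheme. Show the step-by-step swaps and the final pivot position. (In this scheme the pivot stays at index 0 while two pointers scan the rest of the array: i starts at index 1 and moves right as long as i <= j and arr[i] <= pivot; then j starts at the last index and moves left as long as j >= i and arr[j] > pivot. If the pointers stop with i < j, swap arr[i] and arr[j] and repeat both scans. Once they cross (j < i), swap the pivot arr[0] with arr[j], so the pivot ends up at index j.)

Hoare-style two-pointer partition with pivot = 29:

Initial array: [29, 5, 33, 16, 25, 34, 7, 25, 17]

Pointers start at i = 1, j = 8.
i stops at index 2 (arr[2]=33 > 29), j stops at index 8 (arr[8]=17 <= 29): swap arr[2] and arr[8], array becomes [29, 5, 17, 16, 25, 34, 7, 25, 33]
i stops at index 5 (arr[5]=34 > 29), j stops at index 7 (arr[7]=25 <= 29): swap arr[5] and arr[7], array becomes [29, 5, 17, 16, 25, 25, 7, 34, 33]
i ends at 7, j ends at 6: the pointers have crossed (j < i), so scanning stops.

Swap pivot arr[0] with arr[6] to place pivot at position 6: [7, 5, 17, 16, 25, 25, 29, 34, 33]
Pivot position: 6

After partitioning with pivot 29, the array becomes [7, 5, 17, 16, 25, 25, 29, 34, 33]. The pivot is placed at index 6. All elements to the left of the pivot are <= 29, and all elements to the right are > 29.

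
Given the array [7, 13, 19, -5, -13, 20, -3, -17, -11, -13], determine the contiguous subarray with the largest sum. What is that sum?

Using Kadane's algorithm on [7, 13, 19, -5, -13, 20, -3, -17, -11, -13]:

Scanning through the array:
Position 1 (value 13): max_ending_here = 20, max_so_far = 20
Position 2 (value 19): max_ending_here = 39, max_so_far = 39
Position 3 (value -5): max_ending_here = 34, max_so_far = 39
Position 4 (value -13): max_ending_here = 21, max_so_far = 39
Position 5 (value 20): max_ending_here = 41, max_so_far = 41
Position 6 (value -3): max_ending_here = 38, max_so_far = 41
Position 7 (value -17): max_ending_here = 21, max_so_far = 41
Position 8 (value -11): max_ending_here = 10, max_so_far = 41
Position 9 (value -13): max_ending_here = -3, max_so_far = 41

Maximum subarray: [7, 13, 19, -5, -13, 20]
Maximum sum: 41

The maximum subarray is [7, 13, 19, -5, -13, 20] with sum 41. This subarray runs from index 0 to index 5.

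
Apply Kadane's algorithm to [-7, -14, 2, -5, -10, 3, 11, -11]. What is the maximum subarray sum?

Using Kadane's algorithm on [-7, -14, 2, -5, -10, 3, 11, -11]:

Scanning through the array:
Position 1 (value -14): max_ending_here = -14, max_so_far = -7
Position 2 (value 2): max_ending_here = 2, max_so_far = 2
Position 3 (value -5): max_ending_here = -3, max_so_far = 2
Position 4 (value -10): max_ending_here = -10, max_so_far = 2
Position 5 (value 3): max_ending_here = 3, max_so_far = 3
Position 6 (value 11): max_ending_here = 14, max_so_far = 14
Position 7 (value -11): max_ending_here = 3, max_so_far = 14

Maximum subarray: [3, 11]
Maximum sum: 14

The maximum subarray is [3, 11] with sum 14. This subarray runs from index 5 to index 6.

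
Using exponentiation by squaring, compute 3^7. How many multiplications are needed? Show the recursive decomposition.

Computing 3^7 by squaring (build up from 3^1; each line after the first costs one multiplication):

3^1 = 3
3^2 = (3^1)^2 = 3^2 = 9
3^3 = 3 * 3^2 = 3 * 9 = 27
3^6 = (3^3)^2 = 27^2 = 729
3^7 = 3 * 3^6 = 3 * 729 = 2187

Result: 2187
Multiplications needed: 4 (4 lines after 3^1)

3^7 = 2187. Using exponentiation by squaring, this requires 4 multiplications. The key idea: if the exponent is even, square the half-power; if odd, multiply by the base once.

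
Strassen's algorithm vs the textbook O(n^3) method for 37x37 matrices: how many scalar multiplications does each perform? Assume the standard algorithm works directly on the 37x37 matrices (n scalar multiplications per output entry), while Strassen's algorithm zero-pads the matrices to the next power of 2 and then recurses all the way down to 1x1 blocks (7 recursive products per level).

Matrix multiplication for 37x37 matrices:

Strassen's algorithm requires power-of-2 dimensions. Pad 37x37 to 64x64 (next power of 2).

Standard algorithm: 37^3 = 50653 multiplications
Strassen's algorithm: 7^(log2(64)) = 7^6 = 117649 multiplications
Difference: 50653 - 117649 = -66996 (Strassen uses MORE here due to padding overhead — for small or just-over-power-of-2 n, padding can outweigh the per-level savings)

Standard: 50653 multiplications (37^3). Strassen: 117649 multiplications (7^6, after padding to 64x64). Strassen reduces 8 recursive multiplications to 7 at each level.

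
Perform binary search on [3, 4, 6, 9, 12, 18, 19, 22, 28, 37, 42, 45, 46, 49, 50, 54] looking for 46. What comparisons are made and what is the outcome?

Binary search for 46 in [3, 4, 6, 9, 12, 18, 19, 22, 28, 37, 42, 45, 46, 49, 50, 54]:

lo=0, hi=15, mid=7, arr[mid]=22 -> 22 < 46, search right half
lo=8, hi=15, mid=11, arr[mid]=45 -> 45 < 46, search right half
lo=12, hi=15, mid=13, arr[mid]=49 -> 49 > 46, search left half
lo=12, hi=12, mid=12, arr[mid]=46 -> Found target at index 12!

Binary search finds 46 at index 12 after 4 comparisons. The search repeatedly halves the search space by comparing with the middle element.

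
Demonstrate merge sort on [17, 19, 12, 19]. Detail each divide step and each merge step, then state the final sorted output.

Merge sort trace:

Split: [17, 19, 12, 19] -> [17, 19] and [12, 19]
  Split: [17, 19] -> [17] and [19]
  Merge: [17] + [19] -> [17, 19]
  Split: [12, 19] -> [12] and [19]
  Merge: [12] + [19] -> [12, 19]
Merge: [17, 19] + [12, 19] -> [12, 17, 19, 19]

Final sorted array: [12, 17, 19, 19]

The merge sort proceeds by recursively splitting the array and merging sorted halves.
After all merges, the sorted array is [12, 17, 19, 19].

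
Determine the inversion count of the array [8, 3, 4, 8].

Finding inversions in [8, 3, 4, 8]:

(0, 1): arr[0]=8 > arr[1]=3
(0, 2): arr[0]=8 > arr[2]=4

Total inversions: 2

The array has 2 inversion(s): (0,1), (0,2). Each pair (i,j) satisfies i < j and arr[i] > arr[j].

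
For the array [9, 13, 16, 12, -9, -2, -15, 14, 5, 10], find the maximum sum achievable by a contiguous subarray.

Using Kadane's algorithm on [9, 13, 16, 12, -9, -2, -15, 14, 5, 10]:

Scanning through the array:
Position 1 (value 13): max_ending_here = 22, max_so_far = 22
Position 2 (value 16): max_ending_here = 38, max_so_far = 38
Position 3 (value 12): max_ending_here = 50, max_so_far = 50
Position 4 (value -9): max_ending_here = 41, max_so_far = 50
Position 5 (value -2): max_ending_here = 39, max_so_far = 50
Position 6 (value -15): max_ending_here = 24, max_so_far = 50
Position 7 (value 14): max_ending_here = 38, max_so_far = 50
Position 8 (value 5): max_ending_here = 43, max_so_far = 50
Position 9 (value 10): max_ending_here = 53, max_so_far = 53

Maximum subarray: [9, 13, 16, 12, -9, -2, -15, 14, 5, 10]
Maximum sum: 53

The maximum subarray is [9, 13, 16, 12, -9, -2, -15, 14, 5, 10] with sum 53. This subarray runs from index 0 to index 9.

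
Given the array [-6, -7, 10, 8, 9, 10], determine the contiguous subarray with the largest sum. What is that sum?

Using Kadane's algorithm on [-6, -7, 10, 8, 9, 10]:

Scanning through the array:
Position 1 (value -7): max_ending_here = -7, max_so_far = -6
Position 2 (value 10): max_ending_here = 10, max_so_far = 10
Position 3 (value 8): max_ending_here = 18, max_so_far = 18
Position 4 (value 9): max_ending_here = 27, max_so_far = 27
Position 5 (value 10): max_ending_here = 37, max_so_far = 37

Maximum subarray: [10, 8, 9, 10]
Maximum sum: 37

The maximum subarray is [10, 8, 9, 10] with sum 37. This subarray runs from index 2 to index 5.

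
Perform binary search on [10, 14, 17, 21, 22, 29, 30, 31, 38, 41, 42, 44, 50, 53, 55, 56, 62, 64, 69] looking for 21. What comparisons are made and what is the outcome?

Binary search for 21 in [10, 14, 17, 21, 22, 29, 30, 31, 38, 41, 42, 44, 50, 53, 55, 56, 62, 64, 69]:

lo=0, hi=18, mid=9, arr[mid]=41 -> 41 > 21, search left half
lo=0, hi=8, mid=4, arr[mid]=22 -> 22 > 21, search left half
lo=0, hi=3, mid=1, arr[mid]=14 -> 14 < 21, search right half
lo=2, hi=3, mid=2, arr[mid]=17 -> 17 < 21, search right half
lo=3, hi=3, mid=3, arr[mid]=21 -> Found target at index 3!

Binary search finds 21 at index 3 after 5 comparisons. The search repeatedly halves the search space by comparing with the middle element.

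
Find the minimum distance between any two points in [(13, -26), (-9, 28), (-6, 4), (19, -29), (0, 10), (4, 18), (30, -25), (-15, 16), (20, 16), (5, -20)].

Computing all pairwise distances among 10 points:

d((13, -26), (-9, 28)) = 58.3095
d((13, -26), (-6, 4)) = 35.5106
d((13, -26), (19, -29)) = 6.7082 <-- minimum
d((13, -26), (0, 10)) = 38.2753
d((13, -26), (4, 18)) = 44.911
d((13, -26), (30, -25)) = 17.0294
d((13, -26), (-15, 16)) = 50.4777
d((13, -26), (20, 16)) = 42.5793
d((13, -26), (5, -20)) = 10.0
d((-9, 28), (-6, 4)) = 24.1868
d((-9, 28), (19, -29)) = 63.5059
d((-9, 28), (0, 10)) = 20.1246
d((-9, 28), (4, 18)) = 16.4012
d((-9, 28), (30, -25)) = 65.8027
d((-9, 28), (-15, 16)) = 13.4164
d((-9, 28), (20, 16)) = 31.3847
d((-9, 28), (5, -20)) = 50.0
d((-6, 4), (19, -29)) = 41.4005
d((-6, 4), (0, 10)) = 8.4853
d((-6, 4), (4, 18)) = 17.2047
d((-6, 4), (30, -25)) = 46.2277
d((-6, 4), (-15, 16)) = 15.0
d((-6, 4), (20, 16)) = 28.6356
d((-6, 4), (5, -20)) = 26.4008
d((19, -29), (0, 10)) = 43.382
d((19, -29), (4, 18)) = 49.3356
d((19, -29), (30, -25)) = 11.7047
d((19, -29), (-15, 16)) = 56.4004
d((19, -29), (20, 16)) = 45.0111
d((19, -29), (5, -20)) = 16.6433
d((0, 10), (4, 18)) = 8.9443
d((0, 10), (30, -25)) = 46.0977
d((0, 10), (-15, 16)) = 16.1555
d((0, 10), (20, 16)) = 20.8806
d((0, 10), (5, -20)) = 30.4138
d((4, 18), (30, -25)) = 50.2494
d((4, 18), (-15, 16)) = 19.105
d((4, 18), (20, 16)) = 16.1245
d((4, 18), (5, -20)) = 38.0132
d((30, -25), (-15, 16)) = 60.8769
d((30, -25), (20, 16)) = 42.2019
d((30, -25), (5, -20)) = 25.4951
d((-15, 16), (20, 16)) = 35.0
d((-15, 16), (5, -20)) = 41.1825
d((20, 16), (5, -20)) = 39.0

Closest pair: (13, -26) and (19, -29) with distance 6.7082

The closest pair is (13, -26) and (19, -29) with Euclidean distance 6.7082. For 10 points, brute-force pairwise comparison is shown above. For large n, the divide-and-conquer algorithm (sort by x, recurse on halves, check the dividing strip) achieves O(n log n).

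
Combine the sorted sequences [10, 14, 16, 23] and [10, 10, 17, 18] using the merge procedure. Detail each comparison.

Merging process:

Compare 10 vs 10: take 10 from left. Merged: [10]
Compare 14 vs 10: take 10 from right. Merged: [10, 10]
Compare 14 vs 10: take 10 from right. Merged: [10, 10, 10]
Compare 14 vs 17: take 14 from left. Merged: [10, 10, 10, 14]
Compare 16 vs 17: take 16 from left. Merged: [10, 10, 10, 14, 16]
Compare 23 vs 17: take 17 from right. Merged: [10, 10, 10, 14, 16, 17]
Compare 23 vs 18: take 18 from right. Merged: [10, 10, 10, 14, 16, 17, 18]
Append remaining from left: [23]. Merged: [10, 10, 10, 14, 16, 17, 18, 23]

Final merged array: [10, 10, 10, 14, 16, 17, 18, 23]
Total comparisons: 7

The merged array is [10, 10, 10, 14, 16, 17, 18, 23], requiring 7 comparisons. The merge step runs in O(n) time where n is the total number of elements.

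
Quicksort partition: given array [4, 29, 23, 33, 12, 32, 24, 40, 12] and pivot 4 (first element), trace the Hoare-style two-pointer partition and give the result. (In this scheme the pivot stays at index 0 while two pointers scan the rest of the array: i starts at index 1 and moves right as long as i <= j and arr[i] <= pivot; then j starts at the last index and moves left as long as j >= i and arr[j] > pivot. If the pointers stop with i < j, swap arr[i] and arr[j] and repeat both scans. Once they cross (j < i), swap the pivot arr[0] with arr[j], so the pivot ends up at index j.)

Hoare-style two-pointer partition with pivot = 4:

Initial array: [4, 29, 23, 33, 12, 32, 24, 40, 12]

Pointers start at i = 1, j = 8.
i ends at 1, j ends at 0: the pointers have crossed (j < i), so scanning stops.

j = 0, so swapping arr[0] with arr[j] leaves the pivot at position 0: [4, 29, 23, 33, 12, 32, 24, 40, 12]
Pivot position: 0

After partitioning with pivot 4, the array becomes [4, 29, 23, 33, 12, 32, 24, 40, 12]. The pivot is placed at index 0. All elements to the left of the pivot are <= 4, and all elements to the right are > 4.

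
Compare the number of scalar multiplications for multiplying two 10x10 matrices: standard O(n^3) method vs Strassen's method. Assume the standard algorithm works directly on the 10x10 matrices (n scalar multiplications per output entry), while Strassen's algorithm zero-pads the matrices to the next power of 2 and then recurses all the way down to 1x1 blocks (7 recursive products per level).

Matrix multiplication for 10x10 matrices:

Strassen's algorithm requires power-of-2 dimensions. Pad 10x10 to 16x16 (next power of 2).

Standard algorithm: 10^3 = 1000 multiplications
Strassen's algorithm: 7^(log2(16)) = 7^4 = 2401 multiplications
Difference: 1000 - 2401 = -1401 (Strassen uses MORE here due to padding overhead — for small or just-over-power-of-2 n, padding can outweigh the per-level savings)

Standard: 1000 multiplications (10^3). Strassen: 2401 multiplications (7^4, after padding to 16x16). Strassen reduces 8 recursive multiplications to 7 at each level.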